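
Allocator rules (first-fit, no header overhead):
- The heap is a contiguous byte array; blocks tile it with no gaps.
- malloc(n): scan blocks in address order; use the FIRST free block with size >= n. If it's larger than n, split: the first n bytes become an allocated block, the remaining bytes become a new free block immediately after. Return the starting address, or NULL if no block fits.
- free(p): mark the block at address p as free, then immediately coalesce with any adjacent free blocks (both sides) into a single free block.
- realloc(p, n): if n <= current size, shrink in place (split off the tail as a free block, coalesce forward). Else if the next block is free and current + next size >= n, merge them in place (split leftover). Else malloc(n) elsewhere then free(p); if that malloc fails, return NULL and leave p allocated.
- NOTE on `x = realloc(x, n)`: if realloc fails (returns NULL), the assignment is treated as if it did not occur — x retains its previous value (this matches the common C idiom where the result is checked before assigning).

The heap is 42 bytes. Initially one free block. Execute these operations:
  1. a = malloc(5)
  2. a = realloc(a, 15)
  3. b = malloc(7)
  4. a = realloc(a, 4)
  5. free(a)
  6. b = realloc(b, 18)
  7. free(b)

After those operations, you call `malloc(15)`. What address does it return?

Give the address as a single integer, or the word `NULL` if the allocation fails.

Op 1: a = malloc(5) -> a = 0; heap: [0-4 ALLOC][5-41 FREE]
Op 2: a = realloc(a, 15) -> a = 0; heap: [0-14 ALLOC][15-41 FREE]
Op 3: b = malloc(7) -> b = 15; heap: [0-14 ALLOC][15-21 ALLOC][22-41 FREE]
Op 4: a = realloc(a, 4) -> a = 0; heap: [0-3 ALLOC][4-14 FREE][15-21 ALLOC][22-41 FREE]
Op 5: free(a) -> (freed a); heap: [0-14 FREE][15-21 ALLOC][22-41 FREE]
Op 6: b = realloc(b, 18) -> b = 15; heap: [0-14 FREE][15-32 ALLOC][33-41 FREE]
Op 7: free(b) -> (freed b); heap: [0-41 FREE]
malloc(15): first-fit scan over [0-41 FREE] -> 0

Answer: 0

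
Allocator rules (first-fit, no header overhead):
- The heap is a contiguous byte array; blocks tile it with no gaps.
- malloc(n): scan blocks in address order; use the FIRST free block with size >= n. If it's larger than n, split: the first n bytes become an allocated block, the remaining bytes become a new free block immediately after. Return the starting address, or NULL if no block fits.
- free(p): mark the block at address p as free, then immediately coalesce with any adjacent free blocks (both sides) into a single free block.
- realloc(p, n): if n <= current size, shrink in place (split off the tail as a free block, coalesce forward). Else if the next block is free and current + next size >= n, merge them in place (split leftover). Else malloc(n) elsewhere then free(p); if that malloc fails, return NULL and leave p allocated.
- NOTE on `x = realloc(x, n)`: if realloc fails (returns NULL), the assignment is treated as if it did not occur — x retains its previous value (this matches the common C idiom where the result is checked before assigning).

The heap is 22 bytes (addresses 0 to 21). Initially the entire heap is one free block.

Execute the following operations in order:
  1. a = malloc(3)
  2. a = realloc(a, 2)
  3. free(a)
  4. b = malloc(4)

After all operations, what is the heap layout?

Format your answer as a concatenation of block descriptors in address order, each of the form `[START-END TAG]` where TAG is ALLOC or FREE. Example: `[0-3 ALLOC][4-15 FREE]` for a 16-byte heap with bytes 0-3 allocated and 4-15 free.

Answer: [0-3 ALLOC][4-21 FREE]

Derivation:
Op 1: a = malloc(3) -> a = 0; heap: [0-2 ALLOC][3-21 FREE]
Op 2: a = realloc(a, 2) -> a = 0; heap: [0-1 ALLOC][2-21 FREE]
Op 3: free(a) -> (freed a); heap: [0-21 FREE]
Op 4: b = malloc(4) -> b = 0; heap: [0-3 ALLOC][4-21 FREE]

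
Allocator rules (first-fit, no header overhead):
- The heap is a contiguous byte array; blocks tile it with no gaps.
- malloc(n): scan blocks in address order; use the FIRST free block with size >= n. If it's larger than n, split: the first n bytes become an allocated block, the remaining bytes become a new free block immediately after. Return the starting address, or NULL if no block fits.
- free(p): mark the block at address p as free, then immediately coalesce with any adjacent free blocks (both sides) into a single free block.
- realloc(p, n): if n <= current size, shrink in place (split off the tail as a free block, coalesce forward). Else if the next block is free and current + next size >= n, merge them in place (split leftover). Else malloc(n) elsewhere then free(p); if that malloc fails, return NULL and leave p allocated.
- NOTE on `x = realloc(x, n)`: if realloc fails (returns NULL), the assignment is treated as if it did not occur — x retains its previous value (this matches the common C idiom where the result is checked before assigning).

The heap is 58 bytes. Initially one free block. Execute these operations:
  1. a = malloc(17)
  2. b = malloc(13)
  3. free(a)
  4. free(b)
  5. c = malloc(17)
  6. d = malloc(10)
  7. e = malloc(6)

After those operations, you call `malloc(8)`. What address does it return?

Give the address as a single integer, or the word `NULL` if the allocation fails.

Op 1: a = malloc(17) -> a = 0; heap: [0-16 ALLOC][17-57 FREE]
Op 2: b = malloc(13) -> b = 17; heap: [0-16 ALLOC][17-29 ALLOC][30-57 FREE]
Op 3: free(a) -> (freed a); heap: [0-16 FREE][17-29 ALLOC][30-57 FREE]
Op 4: free(b) -> (freed b); heap: [0-57 FREE]
Op 5: c = malloc(17) -> c = 0; heap: [0-16 ALLOC][17-57 FREE]
Op 6: d = malloc(10) -> d = 17; heap: [0-16 ALLOC][17-26 ALLOC][27-57 FREE]
Op 7: e = malloc(6) -> e = 27; heap: [0-16 ALLOC][17-26 ALLOC][27-32 ALLOC][33-57 FREE]
malloc(8): first-fit scan over [0-16 ALLOC][17-26 ALLOC][27-32 ALLOC][33-57 FREE] -> 33

Answer: 33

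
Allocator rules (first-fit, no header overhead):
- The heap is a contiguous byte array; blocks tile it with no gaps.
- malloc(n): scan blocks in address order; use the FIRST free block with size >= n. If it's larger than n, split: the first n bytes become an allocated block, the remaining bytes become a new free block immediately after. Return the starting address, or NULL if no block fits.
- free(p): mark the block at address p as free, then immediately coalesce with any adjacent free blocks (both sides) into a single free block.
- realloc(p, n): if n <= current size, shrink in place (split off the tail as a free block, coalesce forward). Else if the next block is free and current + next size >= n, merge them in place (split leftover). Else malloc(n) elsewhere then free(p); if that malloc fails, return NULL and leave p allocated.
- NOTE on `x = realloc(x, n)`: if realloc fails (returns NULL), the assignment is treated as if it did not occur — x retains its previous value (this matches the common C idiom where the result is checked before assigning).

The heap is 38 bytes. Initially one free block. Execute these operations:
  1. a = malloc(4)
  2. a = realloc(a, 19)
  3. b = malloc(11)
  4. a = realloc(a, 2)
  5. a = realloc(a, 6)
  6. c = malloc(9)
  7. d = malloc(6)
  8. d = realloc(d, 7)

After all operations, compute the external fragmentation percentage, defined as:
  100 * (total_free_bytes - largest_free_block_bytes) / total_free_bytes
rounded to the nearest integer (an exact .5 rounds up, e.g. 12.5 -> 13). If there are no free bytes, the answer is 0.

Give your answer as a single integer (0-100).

Op 1: a = malloc(4) -> a = 0; heap: [0-3 ALLOC][4-37 FREE]
Op 2: a = realloc(a, 19) -> a = 0; heap: [0-18 ALLOC][19-37 FREE]
Op 3: b = malloc(11) -> b = 19; heap: [0-18 ALLOC][19-29 ALLOC][30-37 FREE]
Op 4: a = realloc(a, 2) -> a = 0; heap: [0-1 ALLOC][2-18 FREE][19-29 ALLOC][30-37 FREE]
Op 5: a = realloc(a, 6) -> a = 0; heap: [0-5 ALLOC][6-18 FREE][19-29 ALLOC][30-37 FREE]
Op 6: c = malloc(9) -> c = 6; heap: [0-5 ALLOC][6-14 ALLOC][15-18 FREE][19-29 ALLOC][30-37 FREE]
Op 7: d = malloc(6) -> d = 30; heap: [0-5 ALLOC][6-14 ALLOC][15-18 FREE][19-29 ALLOC][30-35 ALLOC][36-37 FREE]
Op 8: d = realloc(d, 7) -> d = 30; heap: [0-5 ALLOC][6-14 ALLOC][15-18 FREE][19-29 ALLOC][30-36 ALLOC][37-37 FREE]
Free blocks: [4 1] total_free=5 largest=4 -> 100*(5-4)/5 = 100/5 = 20

Answer: 20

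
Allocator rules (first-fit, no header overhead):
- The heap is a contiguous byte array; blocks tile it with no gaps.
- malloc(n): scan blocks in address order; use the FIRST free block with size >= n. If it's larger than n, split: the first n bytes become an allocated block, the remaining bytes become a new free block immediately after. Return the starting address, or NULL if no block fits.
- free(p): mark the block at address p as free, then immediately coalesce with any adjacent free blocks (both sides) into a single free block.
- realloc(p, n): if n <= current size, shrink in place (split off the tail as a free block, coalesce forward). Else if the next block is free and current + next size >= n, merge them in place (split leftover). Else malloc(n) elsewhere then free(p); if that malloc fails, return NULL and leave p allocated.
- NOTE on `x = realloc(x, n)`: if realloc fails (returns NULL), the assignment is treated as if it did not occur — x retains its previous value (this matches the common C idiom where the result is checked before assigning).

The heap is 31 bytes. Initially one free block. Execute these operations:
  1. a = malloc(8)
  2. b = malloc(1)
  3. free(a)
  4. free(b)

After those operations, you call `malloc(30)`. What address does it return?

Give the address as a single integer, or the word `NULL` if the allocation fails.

Op 1: a = malloc(8) -> a = 0; heap: [0-7 ALLOC][8-30 FREE]
Op 2: b = malloc(1) -> b = 8; heap: [0-7 ALLOC][8-8 ALLOC][9-30 FREE]
Op 3: free(a) -> (freed a); heap: [0-7 FREE][8-8 ALLOC][9-30 FREE]
Op 4: free(b) -> (freed b); heap: [0-30 FREE]
malloc(30): first-fit scan over [0-30 FREE] -> 0

Answer: 0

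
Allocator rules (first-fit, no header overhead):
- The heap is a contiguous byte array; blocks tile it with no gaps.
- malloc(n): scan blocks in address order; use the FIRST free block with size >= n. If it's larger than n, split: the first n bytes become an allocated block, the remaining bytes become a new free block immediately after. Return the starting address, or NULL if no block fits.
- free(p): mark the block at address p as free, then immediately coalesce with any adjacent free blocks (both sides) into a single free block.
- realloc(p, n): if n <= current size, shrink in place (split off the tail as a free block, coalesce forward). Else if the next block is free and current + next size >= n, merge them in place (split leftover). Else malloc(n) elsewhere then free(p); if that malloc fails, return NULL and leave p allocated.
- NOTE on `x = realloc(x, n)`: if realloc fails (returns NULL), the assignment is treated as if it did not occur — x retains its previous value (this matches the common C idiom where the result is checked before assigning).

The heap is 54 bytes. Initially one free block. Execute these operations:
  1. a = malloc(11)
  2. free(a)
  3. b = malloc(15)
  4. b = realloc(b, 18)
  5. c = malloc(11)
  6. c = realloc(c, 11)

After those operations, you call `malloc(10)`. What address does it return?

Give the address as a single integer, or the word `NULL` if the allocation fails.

Op 1: a = malloc(11) -> a = 0; heap: [0-10 ALLOC][11-53 FREE]
Op 2: free(a) -> (freed a); heap: [0-53 FREE]
Op 3: b = malloc(15) -> b = 0; heap: [0-14 ALLOC][15-53 FREE]
Op 4: b = realloc(b, 18) -> b = 0; heap: [0-17 ALLOC][18-53 FREE]
Op 5: c = malloc(11) -> c = 18; heap: [0-17 ALLOC][18-28 ALLOC][29-53 FREE]
Op 6: c = realloc(c, 11) -> c = 18; heap: [0-17 ALLOC][18-28 ALLOC][29-53 FREE]
malloc(10): first-fit scan over [0-17 ALLOC][18-28 ALLOC][29-53 FREE] -> 29

Answer: 29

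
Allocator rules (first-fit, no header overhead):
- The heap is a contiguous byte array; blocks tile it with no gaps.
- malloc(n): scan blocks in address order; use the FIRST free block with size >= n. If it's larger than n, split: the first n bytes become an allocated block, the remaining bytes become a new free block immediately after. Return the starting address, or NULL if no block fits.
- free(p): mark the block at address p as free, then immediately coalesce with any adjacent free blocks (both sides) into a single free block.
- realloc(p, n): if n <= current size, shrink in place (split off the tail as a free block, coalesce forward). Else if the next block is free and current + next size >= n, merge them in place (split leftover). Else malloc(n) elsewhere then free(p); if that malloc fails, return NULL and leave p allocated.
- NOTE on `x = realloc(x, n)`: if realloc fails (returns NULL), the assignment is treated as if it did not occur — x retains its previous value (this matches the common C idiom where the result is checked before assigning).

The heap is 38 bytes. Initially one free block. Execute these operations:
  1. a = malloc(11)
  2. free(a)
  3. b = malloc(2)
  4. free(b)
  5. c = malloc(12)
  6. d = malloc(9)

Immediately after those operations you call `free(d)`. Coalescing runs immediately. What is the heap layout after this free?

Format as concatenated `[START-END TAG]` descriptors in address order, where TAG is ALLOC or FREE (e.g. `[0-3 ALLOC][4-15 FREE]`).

Answer: [0-11 ALLOC][12-37 FREE]

Derivation:
Op 1: a = malloc(11) -> a = 0; heap: [0-10 ALLOC][11-37 FREE]
Op 2: free(a) -> (freed a); heap: [0-37 FREE]
Op 3: b = malloc(2) -> b = 0; heap: [0-1 ALLOC][2-37 FREE]
Op 4: free(b) -> (freed b); heap: [0-37 FREE]
Op 5: c = malloc(12) -> c = 0; heap: [0-11 ALLOC][12-37 FREE]
Op 6: d = malloc(9) -> d = 12; heap: [0-11 ALLOC][12-20 ALLOC][21-37 FREE]
free(d): d = 12 -> block [12-20 ALLOC]; mark free, coalesce with adjacent free neighbors -> [0-11 ALLOC][12-37 FREE]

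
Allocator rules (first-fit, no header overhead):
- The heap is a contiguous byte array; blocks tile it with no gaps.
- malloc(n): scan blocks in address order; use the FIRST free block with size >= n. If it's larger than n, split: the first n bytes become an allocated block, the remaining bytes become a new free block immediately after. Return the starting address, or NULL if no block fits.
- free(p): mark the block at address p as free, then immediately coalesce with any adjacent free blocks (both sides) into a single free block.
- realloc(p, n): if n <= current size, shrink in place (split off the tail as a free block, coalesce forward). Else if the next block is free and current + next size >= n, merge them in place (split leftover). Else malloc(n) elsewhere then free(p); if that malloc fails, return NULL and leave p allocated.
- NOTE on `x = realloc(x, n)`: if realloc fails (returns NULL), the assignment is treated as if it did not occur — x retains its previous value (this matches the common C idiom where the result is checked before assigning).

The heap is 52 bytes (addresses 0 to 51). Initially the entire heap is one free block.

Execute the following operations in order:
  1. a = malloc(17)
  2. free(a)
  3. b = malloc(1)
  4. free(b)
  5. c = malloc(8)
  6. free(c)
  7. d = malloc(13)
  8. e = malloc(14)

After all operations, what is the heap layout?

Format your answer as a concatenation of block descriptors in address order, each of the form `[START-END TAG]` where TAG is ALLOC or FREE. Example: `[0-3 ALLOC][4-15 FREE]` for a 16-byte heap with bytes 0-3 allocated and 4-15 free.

Answer: [0-12 ALLOC][13-26 ALLOC][27-51 FREE]

Derivation:
Op 1: a = malloc(17) -> a = 0; heap: [0-16 ALLOC][17-51 FREE]
Op 2: free(a) -> (freed a); heap: [0-51 FREE]
Op 3: b = malloc(1) -> b = 0; heap: [0-0 ALLOC][1-51 FREE]
Op 4: free(b) -> (freed b); heap: [0-51 FREE]
Op 5: c = malloc(8) -> c = 0; heap: [0-7 ALLOC][8-51 FREE]
Op 6: free(c) -> (freed c); heap: [0-51 FREE]
Op 7: d = malloc(13) -> d = 0; heap: [0-12 ALLOC][13-51 FREE]
Op 8: e = malloc(14) -> e = 13; heap: [0-12 ALLOC][13-26 ALLOC][27-51 FREE]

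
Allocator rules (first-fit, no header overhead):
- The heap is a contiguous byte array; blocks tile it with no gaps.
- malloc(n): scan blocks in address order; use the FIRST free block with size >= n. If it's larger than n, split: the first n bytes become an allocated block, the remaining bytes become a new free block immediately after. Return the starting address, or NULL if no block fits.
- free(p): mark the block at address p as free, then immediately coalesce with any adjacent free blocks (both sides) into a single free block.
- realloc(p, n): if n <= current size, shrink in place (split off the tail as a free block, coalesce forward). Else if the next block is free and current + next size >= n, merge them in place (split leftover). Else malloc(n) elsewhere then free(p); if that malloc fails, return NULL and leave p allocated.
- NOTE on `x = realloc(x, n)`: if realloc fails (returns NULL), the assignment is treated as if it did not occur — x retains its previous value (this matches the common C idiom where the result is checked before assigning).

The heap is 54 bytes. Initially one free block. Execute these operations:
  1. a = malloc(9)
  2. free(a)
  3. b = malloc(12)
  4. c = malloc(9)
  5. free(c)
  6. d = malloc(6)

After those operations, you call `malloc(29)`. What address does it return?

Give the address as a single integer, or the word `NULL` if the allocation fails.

Op 1: a = malloc(9) -> a = 0; heap: [0-8 ALLOC][9-53 FREE]
Op 2: free(a) -> (freed a); heap: [0-53 FREE]
Op 3: b = malloc(12) -> b = 0; heap: [0-11 ALLOC][12-53 FREE]
Op 4: c = malloc(9) -> c = 12; heap: [0-11 ALLOC][12-20 ALLOC][21-53 FREE]
Op 5: free(c) -> (freed c); heap: [0-11 ALLOC][12-53 FREE]
Op 6: d = malloc(6) -> d = 12; heap: [0-11 ALLOC][12-17 ALLOC][18-53 FREE]
malloc(29): first-fit scan over [0-11 ALLOC][12-17 ALLOC][18-53 FREE] -> 18

Answer: 18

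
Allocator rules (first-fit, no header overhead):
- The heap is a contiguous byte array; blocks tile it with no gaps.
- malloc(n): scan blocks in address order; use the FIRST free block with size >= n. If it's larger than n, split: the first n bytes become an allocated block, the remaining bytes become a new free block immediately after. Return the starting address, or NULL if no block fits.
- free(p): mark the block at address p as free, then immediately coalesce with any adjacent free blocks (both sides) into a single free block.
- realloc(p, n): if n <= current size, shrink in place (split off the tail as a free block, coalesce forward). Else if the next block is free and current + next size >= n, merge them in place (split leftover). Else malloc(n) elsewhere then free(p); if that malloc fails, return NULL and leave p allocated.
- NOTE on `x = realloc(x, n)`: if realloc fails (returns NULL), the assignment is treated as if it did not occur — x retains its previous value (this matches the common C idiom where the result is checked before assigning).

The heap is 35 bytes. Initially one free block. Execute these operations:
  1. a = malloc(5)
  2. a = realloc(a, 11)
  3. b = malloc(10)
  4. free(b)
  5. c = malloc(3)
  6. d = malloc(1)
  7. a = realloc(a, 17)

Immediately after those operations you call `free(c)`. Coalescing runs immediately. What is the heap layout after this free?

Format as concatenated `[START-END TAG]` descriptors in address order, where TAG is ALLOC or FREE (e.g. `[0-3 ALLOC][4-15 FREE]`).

Answer: [0-13 FREE][14-14 ALLOC][15-31 ALLOC][32-34 FREE]

Derivation:
Op 1: a = malloc(5) -> a = 0; heap: [0-4 ALLOC][5-34 FREE]
Op 2: a = realloc(a, 11) -> a = 0; heap: [0-10 ALLOC][11-34 FREE]
Op 3: b = malloc(10) -> b = 11; heap: [0-10 ALLOC][11-20 ALLOC][21-34 FREE]
Op 4: free(b) -> (freed b); heap: [0-10 ALLOC][11-34 FREE]
Op 5: c = malloc(3) -> c = 11; heap: [0-10 ALLOC][11-13 ALLOC][14-34 FREE]
Op 6: d = malloc(1) -> d = 14; heap: [0-10 ALLOC][11-13 ALLOC][14-14 ALLOC][15-34 FREE]
Op 7: a = realloc(a, 17) -> a = 15; heap: [0-10 FREE][11-13 ALLOC][14-14 ALLOC][15-31 ALLOC][32-34 FREE]
free(c): c = 11 -> block [11-13 ALLOC]; mark free, coalesce with adjacent free neighbors -> [0-13 FREE][14-14 ALLOC][15-31 ALLOC][32-34 FREE]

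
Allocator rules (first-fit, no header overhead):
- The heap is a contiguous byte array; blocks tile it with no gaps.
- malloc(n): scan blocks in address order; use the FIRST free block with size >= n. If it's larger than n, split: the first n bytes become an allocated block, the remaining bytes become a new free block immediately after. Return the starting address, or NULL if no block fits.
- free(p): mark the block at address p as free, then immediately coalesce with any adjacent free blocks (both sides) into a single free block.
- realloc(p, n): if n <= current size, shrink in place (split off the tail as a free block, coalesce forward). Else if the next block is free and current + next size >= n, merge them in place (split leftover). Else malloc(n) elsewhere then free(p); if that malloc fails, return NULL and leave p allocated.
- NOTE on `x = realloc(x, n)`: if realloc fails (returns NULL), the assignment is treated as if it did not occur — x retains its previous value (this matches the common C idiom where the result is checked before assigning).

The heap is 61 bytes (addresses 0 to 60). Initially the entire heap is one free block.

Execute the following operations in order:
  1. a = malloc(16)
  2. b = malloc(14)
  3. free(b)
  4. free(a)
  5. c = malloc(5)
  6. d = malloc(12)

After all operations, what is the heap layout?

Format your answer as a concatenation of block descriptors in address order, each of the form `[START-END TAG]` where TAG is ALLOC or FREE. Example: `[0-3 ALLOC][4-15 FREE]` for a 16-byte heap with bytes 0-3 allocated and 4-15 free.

Answer: [0-4 ALLOC][5-16 ALLOC][17-60 FREE]

Derivation:
Op 1: a = malloc(16) -> a = 0; heap: [0-15 ALLOC][16-60 FREE]
Op 2: b = malloc(14) -> b = 16; heap: [0-15 ALLOC][16-29 ALLOC][30-60 FREE]
Op 3: free(b) -> (freed b); heap: [0-15 ALLOC][16-60 FREE]
Op 4: free(a) -> (freed a); heap: [0-60 FREE]
Op 5: c = malloc(5) -> c = 0; heap: [0-4 ALLOC][5-60 FREE]
Op 6: d = malloc(12) -> d = 5; heap: [0-4 ALLOC][5-16 ALLOC][17-60 FREE]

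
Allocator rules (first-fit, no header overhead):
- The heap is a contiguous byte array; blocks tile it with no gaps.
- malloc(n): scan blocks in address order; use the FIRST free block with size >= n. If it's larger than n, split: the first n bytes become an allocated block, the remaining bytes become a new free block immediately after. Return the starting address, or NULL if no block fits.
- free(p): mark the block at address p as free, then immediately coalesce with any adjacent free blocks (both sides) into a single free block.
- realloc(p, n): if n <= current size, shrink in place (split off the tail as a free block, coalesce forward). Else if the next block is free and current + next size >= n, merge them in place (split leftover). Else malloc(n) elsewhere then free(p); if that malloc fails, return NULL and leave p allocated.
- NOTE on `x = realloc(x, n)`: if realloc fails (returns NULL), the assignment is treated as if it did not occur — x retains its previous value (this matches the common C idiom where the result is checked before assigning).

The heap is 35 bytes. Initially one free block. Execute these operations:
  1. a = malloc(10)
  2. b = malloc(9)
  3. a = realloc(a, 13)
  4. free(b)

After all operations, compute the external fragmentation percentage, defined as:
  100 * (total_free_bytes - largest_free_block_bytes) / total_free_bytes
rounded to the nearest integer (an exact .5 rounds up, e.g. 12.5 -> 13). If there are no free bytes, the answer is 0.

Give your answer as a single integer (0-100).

Op 1: a = malloc(10) -> a = 0; heap: [0-9 ALLOC][10-34 FREE]
Op 2: b = malloc(9) -> b = 10; heap: [0-9 ALLOC][10-18 ALLOC][19-34 FREE]
Op 3: a = realloc(a, 13) -> a = 19; heap: [0-9 FREE][10-18 ALLOC][19-31 ALLOC][32-34 FREE]
Op 4: free(b) -> (freed b); heap: [0-18 FREE][19-31 ALLOC][32-34 FREE]
Free blocks: [19 3] total_free=22 largest=19 -> 100*(22-19)/22 = 300/22 ≈ 13.636 -> rounds to 14

Answer: 14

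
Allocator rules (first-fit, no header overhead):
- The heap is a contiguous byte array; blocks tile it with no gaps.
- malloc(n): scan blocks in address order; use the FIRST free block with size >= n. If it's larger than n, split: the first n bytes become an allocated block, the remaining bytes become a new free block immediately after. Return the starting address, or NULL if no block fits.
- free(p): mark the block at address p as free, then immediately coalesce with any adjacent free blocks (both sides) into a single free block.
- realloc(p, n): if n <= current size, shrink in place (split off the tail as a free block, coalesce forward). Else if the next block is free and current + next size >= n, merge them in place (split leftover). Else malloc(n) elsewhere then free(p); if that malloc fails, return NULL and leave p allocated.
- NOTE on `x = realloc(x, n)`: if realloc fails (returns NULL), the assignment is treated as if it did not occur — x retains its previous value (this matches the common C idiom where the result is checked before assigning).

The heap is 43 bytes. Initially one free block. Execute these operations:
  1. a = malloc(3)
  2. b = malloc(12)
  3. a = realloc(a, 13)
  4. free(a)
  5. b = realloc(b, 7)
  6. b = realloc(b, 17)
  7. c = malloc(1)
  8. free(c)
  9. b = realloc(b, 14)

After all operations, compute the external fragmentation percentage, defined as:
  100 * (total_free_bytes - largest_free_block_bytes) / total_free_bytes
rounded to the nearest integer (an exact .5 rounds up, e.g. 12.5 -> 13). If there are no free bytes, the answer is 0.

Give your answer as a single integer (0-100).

Op 1: a = malloc(3) -> a = 0; heap: [0-2 ALLOC][3-42 FREE]
Op 2: b = malloc(12) -> b = 3; heap: [0-2 ALLOC][3-14 ALLOC][15-42 FREE]
Op 3: a = realloc(a, 13) -> a = 15; heap: [0-2 FREE][3-14 ALLOC][15-27 ALLOC][28-42 FREE]
Op 4: free(a) -> (freed a); heap: [0-2 FREE][3-14 ALLOC][15-42 FREE]
Op 5: b = realloc(b, 7) -> b = 3; heap: [0-2 FREE][3-9 ALLOC][10-42 FREE]
Op 6: b = realloc(b, 17) -> b = 3; heap: [0-2 FREE][3-19 ALLOC][20-42 FREE]
Op 7: c = malloc(1) -> c = 0; heap: [0-0 ALLOC][1-2 FREE][3-19 ALLOC][20-42 FREE]
Op 8: free(c) -> (freed c); heap: [0-2 FREE][3-19 ALLOC][20-42 FREE]
Op 9: b = realloc(b, 14) -> b = 3; heap: [0-2 FREE][3-16 ALLOC][17-42 FREE]
Free blocks: [3 26] total_free=29 largest=26 -> 100*(29-26)/29 = 300/29 ≈ 10.345 -> rounds to 10

Answer: 10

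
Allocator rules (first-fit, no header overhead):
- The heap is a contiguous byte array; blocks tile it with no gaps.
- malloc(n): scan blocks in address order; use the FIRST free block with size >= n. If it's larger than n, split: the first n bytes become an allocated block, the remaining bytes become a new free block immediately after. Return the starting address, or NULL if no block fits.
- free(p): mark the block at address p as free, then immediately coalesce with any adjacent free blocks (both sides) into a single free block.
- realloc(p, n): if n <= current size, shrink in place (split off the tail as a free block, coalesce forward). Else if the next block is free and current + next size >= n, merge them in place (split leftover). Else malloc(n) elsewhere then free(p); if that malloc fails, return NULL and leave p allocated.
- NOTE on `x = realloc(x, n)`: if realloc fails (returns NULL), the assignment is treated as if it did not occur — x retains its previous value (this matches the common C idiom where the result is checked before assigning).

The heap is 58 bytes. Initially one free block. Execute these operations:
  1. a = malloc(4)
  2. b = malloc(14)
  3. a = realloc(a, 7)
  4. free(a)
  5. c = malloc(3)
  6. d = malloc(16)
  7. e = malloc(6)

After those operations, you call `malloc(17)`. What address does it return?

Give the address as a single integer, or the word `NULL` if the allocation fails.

Op 1: a = malloc(4) -> a = 0; heap: [0-3 ALLOC][4-57 FREE]
Op 2: b = malloc(14) -> b = 4; heap: [0-3 ALLOC][4-17 ALLOC][18-57 FREE]
Op 3: a = realloc(a, 7) -> a = 18; heap: [0-3 FREE][4-17 ALLOC][18-24 ALLOC][25-57 FREE]
Op 4: free(a) -> (freed a); heap: [0-3 FREE][4-17 ALLOC][18-57 FREE]
Op 5: c = malloc(3) -> c = 0; heap: [0-2 ALLOC][3-3 FREE][4-17 ALLOC][18-57 FREE]
Op 6: d = malloc(16) -> d = 18; heap: [0-2 ALLOC][3-3 FREE][4-17 ALLOC][18-33 ALLOC][34-57 FREE]
Op 7: e = malloc(6) -> e = 34; heap: [0-2 ALLOC][3-3 FREE][4-17 ALLOC][18-33 ALLOC][34-39 ALLOC][40-57 FREE]
malloc(17): first-fit scan over [0-2 ALLOC][3-3 FREE][4-17 ALLOC][18-33 ALLOC][34-39 ALLOC][40-57 FREE] -> 40

Answer: 40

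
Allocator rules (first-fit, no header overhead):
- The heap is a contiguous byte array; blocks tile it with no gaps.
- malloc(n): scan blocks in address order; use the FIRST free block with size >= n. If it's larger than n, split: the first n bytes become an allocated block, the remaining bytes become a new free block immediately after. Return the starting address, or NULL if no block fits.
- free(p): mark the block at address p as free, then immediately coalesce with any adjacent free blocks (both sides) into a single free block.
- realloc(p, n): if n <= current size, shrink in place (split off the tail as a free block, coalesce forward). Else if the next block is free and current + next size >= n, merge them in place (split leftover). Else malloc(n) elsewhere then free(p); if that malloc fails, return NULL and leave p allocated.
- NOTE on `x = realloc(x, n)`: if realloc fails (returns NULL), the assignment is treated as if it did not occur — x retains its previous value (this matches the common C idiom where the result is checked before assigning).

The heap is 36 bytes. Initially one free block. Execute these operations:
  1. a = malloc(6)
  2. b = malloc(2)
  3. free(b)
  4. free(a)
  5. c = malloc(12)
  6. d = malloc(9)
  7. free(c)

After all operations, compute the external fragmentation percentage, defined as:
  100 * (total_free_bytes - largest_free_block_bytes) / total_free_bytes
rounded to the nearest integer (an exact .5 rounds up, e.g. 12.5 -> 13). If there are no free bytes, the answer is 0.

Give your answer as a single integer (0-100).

Op 1: a = malloc(6) -> a = 0; heap: [0-5 ALLOC][6-35 FREE]
Op 2: b = malloc(2) -> b = 6; heap: [0-5 ALLOC][6-7 ALLOC][8-35 FREE]
Op 3: free(b) -> (freed b); heap: [0-5 ALLOC][6-35 FREE]
Op 4: free(a) -> (freed a); heap: [0-35 FREE]
Op 5: c = malloc(12) -> c = 0; heap: [0-11 ALLOC][12-35 FREE]
Op 6: d = malloc(9) -> d = 12; heap: [0-11 ALLOC][12-20 ALLOC][21-35 FREE]
Op 7: free(c) -> (freed c); heap: [0-11 FREE][12-20 ALLOC][21-35 FREE]
Free blocks: [12 15] total_free=27 largest=15 -> 100*(27-15)/27 = 1200/27 ≈ 44.444 -> rounds to 44

Answer: 44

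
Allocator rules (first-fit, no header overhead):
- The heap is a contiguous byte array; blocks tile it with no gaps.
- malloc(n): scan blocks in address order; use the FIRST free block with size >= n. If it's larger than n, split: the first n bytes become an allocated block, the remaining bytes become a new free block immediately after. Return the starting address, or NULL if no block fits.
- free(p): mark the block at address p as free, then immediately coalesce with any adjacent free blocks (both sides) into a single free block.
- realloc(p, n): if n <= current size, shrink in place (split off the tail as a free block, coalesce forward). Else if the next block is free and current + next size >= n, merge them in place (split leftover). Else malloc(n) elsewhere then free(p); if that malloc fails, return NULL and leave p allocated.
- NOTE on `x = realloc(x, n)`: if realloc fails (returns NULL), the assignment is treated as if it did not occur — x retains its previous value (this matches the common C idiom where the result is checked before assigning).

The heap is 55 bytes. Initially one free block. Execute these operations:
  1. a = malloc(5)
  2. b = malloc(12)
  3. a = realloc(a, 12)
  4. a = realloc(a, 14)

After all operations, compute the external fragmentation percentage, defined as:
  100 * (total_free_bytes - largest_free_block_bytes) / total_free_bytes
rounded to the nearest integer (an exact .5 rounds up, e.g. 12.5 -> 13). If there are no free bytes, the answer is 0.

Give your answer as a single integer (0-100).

Op 1: a = malloc(5) -> a = 0; heap: [0-4 ALLOC][5-54 FREE]
Op 2: b = malloc(12) -> b = 5; heap: [0-4 ALLOC][5-16 ALLOC][17-54 FREE]
Op 3: a = realloc(a, 12) -> a = 17; heap: [0-4 FREE][5-16 ALLOC][17-28 ALLOC][29-54 FREE]
Op 4: a = realloc(a, 14) -> a = 17; heap: [0-4 FREE][5-16 ALLOC][17-30 ALLOC][31-54 FREE]
Free blocks: [5 24] total_free=29 largest=24 -> 100*(29-24)/29 = 500/29 ≈ 17.241 -> rounds to 17

Answer: 17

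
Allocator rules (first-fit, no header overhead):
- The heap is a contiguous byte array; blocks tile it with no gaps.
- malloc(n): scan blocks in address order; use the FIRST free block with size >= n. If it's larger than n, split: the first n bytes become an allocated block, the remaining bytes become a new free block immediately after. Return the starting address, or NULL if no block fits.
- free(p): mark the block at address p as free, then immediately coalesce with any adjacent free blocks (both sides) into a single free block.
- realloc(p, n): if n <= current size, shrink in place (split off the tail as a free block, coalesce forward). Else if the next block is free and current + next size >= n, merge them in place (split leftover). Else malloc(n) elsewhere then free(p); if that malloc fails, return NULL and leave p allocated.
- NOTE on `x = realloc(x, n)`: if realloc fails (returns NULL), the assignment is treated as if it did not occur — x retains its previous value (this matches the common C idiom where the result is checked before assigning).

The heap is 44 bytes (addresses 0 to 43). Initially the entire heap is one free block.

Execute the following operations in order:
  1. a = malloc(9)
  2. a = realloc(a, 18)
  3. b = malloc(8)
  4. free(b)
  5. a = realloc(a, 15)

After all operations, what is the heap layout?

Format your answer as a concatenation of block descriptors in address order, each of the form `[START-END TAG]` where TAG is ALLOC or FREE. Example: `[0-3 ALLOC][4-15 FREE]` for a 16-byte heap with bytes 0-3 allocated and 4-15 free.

Answer: [0-14 ALLOC][15-43 FREE]

Derivation:
Op 1: a = malloc(9) -> a = 0; heap: [0-8 ALLOC][9-43 FREE]
Op 2: a = realloc(a, 18) -> a = 0; heap: [0-17 ALLOC][18-43 FREE]
Op 3: b = malloc(8) -> b = 18; heap: [0-17 ALLOC][18-25 ALLOC][26-43 FREE]
Op 4: free(b) -> (freed b); heap: [0-17 ALLOC][18-43 FREE]
Op 5: a = realloc(a, 15) -> a = 0; heap: [0-14 ALLOC][15-43 FREE]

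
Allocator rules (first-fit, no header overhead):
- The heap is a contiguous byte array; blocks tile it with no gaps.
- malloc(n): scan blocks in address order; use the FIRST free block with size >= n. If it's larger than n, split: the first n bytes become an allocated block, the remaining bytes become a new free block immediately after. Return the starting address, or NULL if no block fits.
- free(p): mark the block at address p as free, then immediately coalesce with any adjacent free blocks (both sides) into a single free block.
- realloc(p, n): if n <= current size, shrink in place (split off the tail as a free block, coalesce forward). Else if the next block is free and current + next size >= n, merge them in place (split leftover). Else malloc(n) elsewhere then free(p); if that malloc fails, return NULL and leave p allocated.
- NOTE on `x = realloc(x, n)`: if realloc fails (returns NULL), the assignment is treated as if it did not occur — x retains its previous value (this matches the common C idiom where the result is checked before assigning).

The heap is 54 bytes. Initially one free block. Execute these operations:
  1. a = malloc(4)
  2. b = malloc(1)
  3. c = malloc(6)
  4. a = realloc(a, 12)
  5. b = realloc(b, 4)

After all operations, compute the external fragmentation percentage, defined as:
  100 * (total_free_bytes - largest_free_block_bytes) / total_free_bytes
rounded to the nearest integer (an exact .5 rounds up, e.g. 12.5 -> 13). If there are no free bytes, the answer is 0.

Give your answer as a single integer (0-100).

Answer: 3

Derivation:
Op 1: a = malloc(4) -> a = 0; heap: [0-3 ALLOC][4-53 FREE]
Op 2: b = malloc(1) -> b = 4; heap: [0-3 ALLOC][4-4 ALLOC][5-53 FREE]
Op 3: c = malloc(6) -> c = 5; heap: [0-3 ALLOC][4-4 ALLOC][5-10 ALLOC][11-53 FREE]
Op 4: a = realloc(a, 12) -> a = 11; heap: [0-3 FREE][4-4 ALLOC][5-10 ALLOC][11-22 ALLOC][23-53 FREE]
Op 5: b = realloc(b, 4) -> b = 0; heap: [0-3 ALLOC][4-4 FREE][5-10 ALLOC][11-22 ALLOC][23-53 FREE]
Free blocks: [1 31] total_free=32 largest=31 -> 100*(32-31)/32 = 100/32 = 3.125 -> rounds to 3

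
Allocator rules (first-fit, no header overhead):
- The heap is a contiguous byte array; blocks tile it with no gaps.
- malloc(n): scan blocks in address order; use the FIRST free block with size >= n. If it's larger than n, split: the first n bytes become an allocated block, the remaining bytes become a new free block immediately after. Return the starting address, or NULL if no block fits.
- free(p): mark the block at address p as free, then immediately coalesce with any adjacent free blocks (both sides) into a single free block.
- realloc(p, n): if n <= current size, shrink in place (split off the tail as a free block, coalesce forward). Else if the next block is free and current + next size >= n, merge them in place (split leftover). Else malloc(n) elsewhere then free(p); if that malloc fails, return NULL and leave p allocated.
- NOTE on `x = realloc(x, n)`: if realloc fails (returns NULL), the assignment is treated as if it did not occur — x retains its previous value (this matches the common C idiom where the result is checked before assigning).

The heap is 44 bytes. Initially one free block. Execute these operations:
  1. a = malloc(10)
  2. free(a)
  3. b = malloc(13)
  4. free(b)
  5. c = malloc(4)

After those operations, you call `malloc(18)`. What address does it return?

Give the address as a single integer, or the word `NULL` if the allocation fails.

Op 1: a = malloc(10) -> a = 0; heap: [0-9 ALLOC][10-43 FREE]
Op 2: free(a) -> (freed a); heap: [0-43 FREE]
Op 3: b = malloc(13) -> b = 0; heap: [0-12 ALLOC][13-43 FREE]
Op 4: free(b) -> (freed b); heap: [0-43 FREE]
Op 5: c = malloc(4) -> c = 0; heap: [0-3 ALLOC][4-43 FREE]
malloc(18): first-fit scan over [0-3 ALLOC][4-43 FREE] -> 4

Answer: 4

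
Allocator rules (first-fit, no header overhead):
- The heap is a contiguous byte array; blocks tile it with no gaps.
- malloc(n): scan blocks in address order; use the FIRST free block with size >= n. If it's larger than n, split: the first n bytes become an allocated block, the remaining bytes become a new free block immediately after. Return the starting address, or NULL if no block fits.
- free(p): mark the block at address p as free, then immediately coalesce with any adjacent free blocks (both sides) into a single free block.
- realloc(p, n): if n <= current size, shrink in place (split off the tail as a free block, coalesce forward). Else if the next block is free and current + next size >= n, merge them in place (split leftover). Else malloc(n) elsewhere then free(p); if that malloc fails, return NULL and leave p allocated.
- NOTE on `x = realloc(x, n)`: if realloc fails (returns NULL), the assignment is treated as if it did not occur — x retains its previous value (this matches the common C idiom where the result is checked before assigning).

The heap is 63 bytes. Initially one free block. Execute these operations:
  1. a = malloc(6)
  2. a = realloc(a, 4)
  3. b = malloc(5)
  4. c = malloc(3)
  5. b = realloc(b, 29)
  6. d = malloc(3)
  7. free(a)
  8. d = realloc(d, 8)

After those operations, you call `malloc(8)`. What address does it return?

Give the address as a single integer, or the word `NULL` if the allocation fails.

Answer: 0

Derivation:
Op 1: a = malloc(6) -> a = 0; heap: [0-5 ALLOC][6-62 FREE]
Op 2: a = realloc(a, 4) -> a = 0; heap: [0-3 ALLOC][4-62 FREE]
Op 3: b = malloc(5) -> b = 4; heap: [0-3 ALLOC][4-8 ALLOC][9-62 FREE]
Op 4: c = malloc(3) -> c = 9; heap: [0-3 ALLOC][4-8 ALLOC][9-11 ALLOC][12-62 FREE]
Op 5: b = realloc(b, 29) -> b = 12; heap: [0-3 ALLOC][4-8 FREE][9-11 ALLOC][12-40 ALLOC][41-62 FREE]
Op 6: d = malloc(3) -> d = 4; heap: [0-3 ALLOC][4-6 ALLOC][7-8 FREE][9-11 ALLOC][12-40 ALLOC][41-62 FREE]
Op 7: free(a) -> (freed a); heap: [0-3 FREE][4-6 ALLOC][7-8 FREE][9-11 ALLOC][12-40 ALLOC][41-62 FREE]
Op 8: d = realloc(d, 8) -> d = 41; heap: [0-8 FREE][9-11 ALLOC][12-40 ALLOC][41-48 ALLOC][49-62 FREE]
malloc(8): first-fit scan over [0-8 FREE][9-11 ALLOC][12-40 ALLOC][41-48 ALLOC][49-62 FREE] -> 0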